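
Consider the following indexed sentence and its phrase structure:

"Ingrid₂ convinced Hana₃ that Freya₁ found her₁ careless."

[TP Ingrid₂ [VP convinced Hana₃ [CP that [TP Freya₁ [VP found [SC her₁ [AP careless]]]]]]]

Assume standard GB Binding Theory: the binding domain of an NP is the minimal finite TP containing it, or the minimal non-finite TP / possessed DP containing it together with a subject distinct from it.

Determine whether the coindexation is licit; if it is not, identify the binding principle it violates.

Principle B

The two coindexed NPs are *Freya₁* and *her₁*.
*her₁* is a pronoun. Its binding domain is the embedded TP, whose subject is Freya₁.
*Freya₁* c-commands it within that domain and carries the same index.
The pronoun is locally bound → Principle B violation.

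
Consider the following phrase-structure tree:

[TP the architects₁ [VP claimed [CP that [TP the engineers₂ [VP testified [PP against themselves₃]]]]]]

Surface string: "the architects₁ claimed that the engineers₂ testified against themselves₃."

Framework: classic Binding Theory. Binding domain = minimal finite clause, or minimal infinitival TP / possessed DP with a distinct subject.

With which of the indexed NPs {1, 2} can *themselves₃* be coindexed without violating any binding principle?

{2}

*themselves* is an anaphor, so Principle A applies: it must be bound in its binding domain.
Binding domain of *themselves₃*: the embedded TP, whose subject is the engineers₂.
*the architects₁* c-commands the anaphor but is outside its binding domain → cannot satisfy Principle A.
*the engineers₂* c-commands the anaphor within its binding domain → licit binder.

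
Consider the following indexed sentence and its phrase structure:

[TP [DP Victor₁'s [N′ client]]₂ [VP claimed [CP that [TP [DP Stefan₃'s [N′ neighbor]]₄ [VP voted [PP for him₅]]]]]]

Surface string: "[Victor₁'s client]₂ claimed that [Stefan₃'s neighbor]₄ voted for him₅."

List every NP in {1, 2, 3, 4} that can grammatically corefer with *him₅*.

{1, 2, 3}

*him* is a pronoun, so Principle B applies: it must be free in its binding domain.
Binding domain of *him₅*: the embedded TP, whose subject is [Stefan₃'s neighbor]₄.
*Victor₁* and the pronoun do not c-command one another → neither Principle B nor Principle C is at stake; coindexation permitted.
*[Victor₁'s client]₂* c-commands the pronoun but from outside its binding domain, and is not c-commanded by it → coindexation permitted.
*Stefan₃* and the pronoun do not c-command one another → neither Principle B nor Principle C is at stake; coindexation permitted.
*[Stefan₃'s neighbor]₄* c-commands the pronoun within its binding domain → coindexation would violate Principle B.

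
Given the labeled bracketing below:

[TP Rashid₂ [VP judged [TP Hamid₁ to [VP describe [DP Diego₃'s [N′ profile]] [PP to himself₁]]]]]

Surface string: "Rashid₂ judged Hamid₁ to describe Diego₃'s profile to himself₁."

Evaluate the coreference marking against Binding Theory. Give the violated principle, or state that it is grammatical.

grammatical

The two coindexed NPs are *Hamid₁* and *himself₁*.
*himself₁* is an anaphor; its binding domain is the embedded TP, whose subject is Hamid₁. *Hamid₁* c-commands it within that domain and shares its index, so Principle A is satisfied.
*Hamid₁* is an R-expression; *himself₁* does not c-command it, and no other NP shares its index, so Principle C is satisfied.
All principles are respected.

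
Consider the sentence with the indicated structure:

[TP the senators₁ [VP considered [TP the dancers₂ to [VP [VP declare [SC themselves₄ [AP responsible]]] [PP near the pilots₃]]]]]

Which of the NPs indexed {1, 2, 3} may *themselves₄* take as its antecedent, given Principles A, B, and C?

{2}

*themselves* is an anaphor, so Principle A applies: it must be bound in its binding domain.
Binding domain of *themselves₄*: the embedded TP, whose subject is the dancers₂.
*the senators₁* c-commands the anaphor but is outside its binding domain → cannot satisfy Principle A.
*the dancers₂* c-commands the anaphor within its binding domain → licit binder.
*the pilots₃* does not c-command the anaphor → cannot bind it.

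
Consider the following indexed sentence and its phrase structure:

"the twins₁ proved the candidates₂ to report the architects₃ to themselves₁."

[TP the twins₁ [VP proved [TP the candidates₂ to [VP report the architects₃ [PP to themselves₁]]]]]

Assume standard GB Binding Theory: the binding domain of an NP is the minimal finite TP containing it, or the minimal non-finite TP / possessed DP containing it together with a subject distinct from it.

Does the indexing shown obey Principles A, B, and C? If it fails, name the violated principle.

The two coindexed NPs are *the twins₁* and *themselves₁*.
*themselves₁* is an anaphor. Principle A requires it to be bound within its binding domain — the embedded TP, whose subject is the candidates₂.
Within that domain it is c-commanded by *the candidates₂*, *the architects₃*, none of which share its index.
*the twins₁* does c-command the anaphor, but from outside its binding domain.
The anaphor is unbound in its domain → Principle A violation.

Principle A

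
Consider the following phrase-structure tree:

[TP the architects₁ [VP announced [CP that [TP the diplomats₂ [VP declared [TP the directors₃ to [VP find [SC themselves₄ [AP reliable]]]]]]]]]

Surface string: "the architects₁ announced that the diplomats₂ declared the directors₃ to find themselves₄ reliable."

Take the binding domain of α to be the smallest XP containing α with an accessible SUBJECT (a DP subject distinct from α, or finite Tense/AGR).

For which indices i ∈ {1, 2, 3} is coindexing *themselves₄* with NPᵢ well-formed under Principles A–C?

{3}

*themselves* is an anaphor, so Principle A applies: it must be bound in its binding domain.
Binding domain of *themselves₄*: the embedded TP, whose subject is the directors₃.
*the architects₁* c-commands the anaphor but is outside its binding domain → cannot satisfy Principle A.
*the diplomats₂* c-commands the anaphor but is outside its binding domain → cannot satisfy Principle A.
*the directors₃* c-commands the anaphor within its binding domain → licit binder.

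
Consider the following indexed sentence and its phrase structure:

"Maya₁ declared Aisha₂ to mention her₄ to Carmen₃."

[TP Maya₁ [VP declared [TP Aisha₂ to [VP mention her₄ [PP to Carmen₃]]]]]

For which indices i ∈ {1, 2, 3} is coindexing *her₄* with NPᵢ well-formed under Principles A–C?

*her* is a pronoun, so Principle B applies: it must be free in its binding domain.
Binding domain of *her₄*: the embedded TP, whose subject is Aisha₂.
*Maya₁* c-commands the pronoun but from outside its binding domain, and is not c-commanded by it → coindexation permitted.
*Aisha₂* c-commands the pronoun within its binding domain → coindexation would violate Principle B.
*Carmen₃*: the pronoun c-commands this R-expression → coindexation would violate Principle C on *Carmen₃*.

{1}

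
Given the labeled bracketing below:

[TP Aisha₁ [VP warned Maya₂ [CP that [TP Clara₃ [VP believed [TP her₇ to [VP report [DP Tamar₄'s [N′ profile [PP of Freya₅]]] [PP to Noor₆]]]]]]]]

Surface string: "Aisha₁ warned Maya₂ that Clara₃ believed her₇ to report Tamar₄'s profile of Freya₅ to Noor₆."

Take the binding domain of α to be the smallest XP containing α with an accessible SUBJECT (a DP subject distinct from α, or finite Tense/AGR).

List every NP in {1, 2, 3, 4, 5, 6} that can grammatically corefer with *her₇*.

{1, 2}

*her* is a pronoun, so Principle B applies: it must be free in its binding domain.
Binding domain of *her₇*: the embedded TP, whose subject is Clara₃.
*Aisha₁* c-commands the pronoun but from outside its binding domain, and is not c-commanded by it → coindexation permitted.
*Maya₂* c-commands the pronoun but from outside its binding domain, and is not c-commanded by it → coindexation permitted.
*Clara₃* c-commands the pronoun within its binding domain → coindexation would violate Principle B.
*Tamar₄*: the pronoun c-commands this R-expression → coindexation would violate Principle C on *Tamar₄*.
*Freya₅*: the pronoun c-commands this R-expression → coindexation would violate Principle C on *Freya₅*.
*Noor₆*: the pronoun c-commands this R-expression → coindexation would violate Principle C on *Noor₆*.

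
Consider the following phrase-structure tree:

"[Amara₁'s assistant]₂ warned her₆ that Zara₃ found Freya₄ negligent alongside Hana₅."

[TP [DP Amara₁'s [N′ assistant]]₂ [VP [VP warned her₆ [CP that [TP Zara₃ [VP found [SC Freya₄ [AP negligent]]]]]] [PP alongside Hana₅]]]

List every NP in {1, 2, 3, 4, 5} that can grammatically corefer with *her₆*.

{1, 5}

*her* is a pronoun, so Principle B applies: it must be free in its binding domain.
Binding domain of *her₆*: the matrix TP, whose subject is [Amara₁'s assistant]₂.
*Amara₁* and the pronoun do not c-command one another → neither Principle B nor Principle C is at stake; coindexation permitted.
*[Amara₁'s assistant]₂* c-commands the pronoun within its binding domain → coindexation would violate Principle B.
*Zara₃*: the pronoun c-commands this R-expression → coindexation would violate Principle C on *Zara₃*.
*Freya₄*: the pronoun c-commands this R-expression → coindexation would violate Principle C on *Freya₄*.
*Hana₅* and the pronoun do not c-command one another → neither Principle B nor Principle C is at stake; coindexation permitted.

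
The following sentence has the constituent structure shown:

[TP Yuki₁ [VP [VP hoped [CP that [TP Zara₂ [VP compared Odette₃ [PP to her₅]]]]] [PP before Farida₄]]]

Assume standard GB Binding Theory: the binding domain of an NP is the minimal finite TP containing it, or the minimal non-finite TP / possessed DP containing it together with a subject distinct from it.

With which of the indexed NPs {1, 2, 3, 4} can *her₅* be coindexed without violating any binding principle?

*her* is a pronoun, so Principle B applies: it must be free in its binding domain.
Binding domain of *her₅*: the embedded TP, whose subject is Zara₂.
*Yuki₁* c-commands the pronoun but from outside its binding domain, and is not c-commanded by it → coindexation permitted.
*Zara₂* c-commands the pronoun within its binding domain → coindexation would violate Principle B.
*Odette₃* c-commands the pronoun within its binding domain → coindexation would violate Principle B.
*Farida₄* and the pronoun do not c-command one another → neither Principle B nor Principle C is at stake; coindexation permitted.

{1, 4}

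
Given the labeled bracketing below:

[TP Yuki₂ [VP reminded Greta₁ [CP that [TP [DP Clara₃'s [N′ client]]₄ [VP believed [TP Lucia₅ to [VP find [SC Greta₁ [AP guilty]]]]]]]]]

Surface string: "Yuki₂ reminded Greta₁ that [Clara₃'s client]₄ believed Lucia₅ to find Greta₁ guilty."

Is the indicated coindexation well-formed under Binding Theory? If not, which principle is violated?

Principle C

The two coindexed NPs are *Greta₁* (the higher occurrence) and *Greta₁* (the lower occurrence).
*Greta₁* (the lower occurrence) is an R-expression. Principle C requires it to be free everywhere.
*Greta₁* (the higher occurrence) c-commands it and carries the same index.
The R-expression is bound → Principle C violation.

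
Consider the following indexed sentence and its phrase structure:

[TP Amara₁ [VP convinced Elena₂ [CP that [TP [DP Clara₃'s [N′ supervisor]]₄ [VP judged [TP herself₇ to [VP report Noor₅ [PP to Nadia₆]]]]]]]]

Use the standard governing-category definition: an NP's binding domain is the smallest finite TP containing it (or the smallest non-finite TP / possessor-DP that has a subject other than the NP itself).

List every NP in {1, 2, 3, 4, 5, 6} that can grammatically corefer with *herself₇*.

{4}

*herself* is an anaphor, so Principle A applies: it must be bound in its binding domain.
Binding domain of *herself₇*: the embedded TP, whose subject is [Clara₃'s supervisor]₄.
*Amara₁* c-commands the anaphor but is outside its binding domain → cannot satisfy Principle A.
*Elena₂* c-commands the anaphor but is outside its binding domain → cannot satisfy Principle A.
*Clara₃* does not c-command the anaphor → cannot bind it.
*[Clara₃'s supervisor]₄* c-commands the anaphor within its binding domain → licit binder.
*Noor₅* does not c-command the anaphor → cannot bind it.
*Nadia₆* does not c-command the anaphor → cannot bind it.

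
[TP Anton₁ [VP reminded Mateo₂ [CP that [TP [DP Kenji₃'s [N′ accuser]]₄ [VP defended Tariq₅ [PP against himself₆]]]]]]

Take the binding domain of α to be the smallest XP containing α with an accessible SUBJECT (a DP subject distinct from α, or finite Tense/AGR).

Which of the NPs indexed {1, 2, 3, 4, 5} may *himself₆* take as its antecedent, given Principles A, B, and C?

{4, 5}

*himself* is an anaphor, so Principle A applies: it must be bound in its binding domain.
Binding domain of *himself₆*: the embedded TP, whose subject is [Kenji₃'s accuser]₄.
*Anton₁* c-commands the anaphor but is outside its binding domain → cannot satisfy Principle A.
*Mateo₂* c-commands the anaphor but is outside its binding domain → cannot satisfy Principle A.
*Kenji₃* does not c-command the anaphor → cannot bind it.
*[Kenji₃'s accuser]₄* c-commands the anaphor within its binding domain → licit binder.
*Tariq₅* c-commands the anaphor within its binding domain → licit binder.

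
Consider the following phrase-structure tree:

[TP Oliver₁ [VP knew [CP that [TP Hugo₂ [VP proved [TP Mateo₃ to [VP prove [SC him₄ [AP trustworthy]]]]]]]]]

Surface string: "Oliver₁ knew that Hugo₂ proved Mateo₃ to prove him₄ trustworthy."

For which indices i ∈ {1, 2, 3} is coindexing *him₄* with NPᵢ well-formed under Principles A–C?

*him* is a pronoun, so Principle B applies: it must be free in its binding domain.
Binding domain of *him₄*: the embedded TP, whose subject is Mateo₃.
*Oliver₁* c-commands the pronoun but from outside its binding domain, and is not c-commanded by it → coindexation permitted.
*Hugo₂* c-commands the pronoun but from outside its binding domain, and is not c-commanded by it → coindexation permitted.
*Mateo₃* c-commands the pronoun within its binding domain → coindexation would violate Principle B.

{1, 2}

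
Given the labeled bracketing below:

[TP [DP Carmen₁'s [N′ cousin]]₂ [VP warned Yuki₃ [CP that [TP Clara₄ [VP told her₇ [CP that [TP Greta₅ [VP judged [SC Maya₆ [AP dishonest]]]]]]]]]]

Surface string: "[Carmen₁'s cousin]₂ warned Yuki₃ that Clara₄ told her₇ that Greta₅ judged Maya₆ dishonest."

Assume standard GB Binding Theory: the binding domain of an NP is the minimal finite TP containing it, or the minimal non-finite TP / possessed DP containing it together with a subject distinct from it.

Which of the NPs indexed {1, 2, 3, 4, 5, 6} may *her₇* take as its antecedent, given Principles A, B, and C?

*her* is a pronoun, so Principle B applies: it must be free in its binding domain.
Binding domain of *her₇*: the embedded TP, whose subject is Clara₄.
*Carmen₁* and the pronoun do not c-command one another → neither Principle B nor Principle C is at stake; coindexation permitted.
*[Carmen₁'s cousin]₂* c-commands the pronoun but from outside its binding domain, and is not c-commanded by it → coindexation permitted.
*Yuki₃* c-commands the pronoun but from outside its binding domain, and is not c-commanded by it → coindexation permitted.
*Clara₄* c-commands the pronoun within its binding domain → coindexation would violate Principle B.
*Greta₅*: the pronoun c-commands this R-expression → coindexation would violate Principle C on *Greta₅*.
*Maya₆*: the pronoun c-commands this R-expression → coindexation would violate Principle C on *Maya₆*.

{1, 2, 3}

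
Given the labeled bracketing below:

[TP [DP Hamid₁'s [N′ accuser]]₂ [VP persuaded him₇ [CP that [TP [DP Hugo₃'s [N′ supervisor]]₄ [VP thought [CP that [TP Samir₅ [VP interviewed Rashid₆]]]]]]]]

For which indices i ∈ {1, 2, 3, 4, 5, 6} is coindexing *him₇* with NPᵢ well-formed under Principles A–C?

*him* is a pronoun, so Principle B applies: it must be free in its binding domain.
Binding domain of *him₇*: the matrix TP, whose subject is [Hamid₁'s accuser]₂.
*Hamid₁* and the pronoun do not c-command one another → neither Principle B nor Principle C is at stake; coindexation permitted.
*[Hamid₁'s accuser]₂* c-commands the pronoun within its binding domain → coindexation would violate Principle B.
*Hugo₃*: the pronoun c-commands this R-expression → coindexation would violate Principle C on *Hugo₃*.
*[Hugo₃'s supervisor]₄*: the pronoun c-commands this R-expression → coindexation would violate Principle C on *[Hugo₃'s supervisor]₄*.
*Samir₅*: the pronoun c-commands this R-expression → coindexation would violate Principle C on *Samir₅*.
*Rashid₆*: the pronoun c-commands this R-expression → coindexation would violate Principle C on *Rashid₆*.

{1}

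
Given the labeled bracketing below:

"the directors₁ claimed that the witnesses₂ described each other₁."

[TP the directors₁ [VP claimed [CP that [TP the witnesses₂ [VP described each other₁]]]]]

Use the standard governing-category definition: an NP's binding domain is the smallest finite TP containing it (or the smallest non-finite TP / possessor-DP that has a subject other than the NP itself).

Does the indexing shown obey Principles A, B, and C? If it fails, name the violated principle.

Principle A

The two coindexed NPs are *the directors₁* and *each other₁*.
*each other₁* is an anaphor. Principle A requires it to be bound within its binding domain — the embedded TP, whose subject is the witnesses₂.
Within that domain it is c-commanded by *the witnesses₂*, which does not share its index.
*the directors₁* does c-command the anaphor, but from outside its binding domain.
The anaphor is unbound in its domain → Principle A violation.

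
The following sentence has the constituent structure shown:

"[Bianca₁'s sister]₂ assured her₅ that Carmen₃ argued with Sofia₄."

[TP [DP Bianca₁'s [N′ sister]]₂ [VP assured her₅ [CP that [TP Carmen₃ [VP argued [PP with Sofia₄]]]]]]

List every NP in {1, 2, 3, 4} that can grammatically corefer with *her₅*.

*her* is a pronoun, so Principle B applies: it must be free in its binding domain.
Binding domain of *her₅*: the matrix TP, whose subject is [Bianca₁'s sister]₂.
*Bianca₁* and the pronoun do not c-command one another → neither Principle B nor Principle C is at stake; coindexation permitted.
*[Bianca₁'s sister]₂* c-commands the pronoun within its binding domain → coindexation would violate Principle B.
*Carmen₃*: the pronoun c-commands this R-expression → coindexation would violate Principle C on *Carmen₃*.
*Sofia₄*: the pronoun c-commands this R-expression → coindexation would violate Principle C on *Sofia₄*.

{1}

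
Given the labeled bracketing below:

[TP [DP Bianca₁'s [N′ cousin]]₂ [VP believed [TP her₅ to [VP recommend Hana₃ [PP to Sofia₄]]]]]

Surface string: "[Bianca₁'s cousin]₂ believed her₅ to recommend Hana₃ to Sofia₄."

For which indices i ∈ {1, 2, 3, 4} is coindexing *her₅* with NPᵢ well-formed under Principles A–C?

{1}

*her* is a pronoun, so Principle B applies: it must be free in its binding domain.
Binding domain of *her₅*: the matrix TP, whose subject is [Bianca₁'s cousin]₂.
*Bianca₁* and the pronoun do not c-command one another → neither Principle B nor Principle C is at stake; coindexation permitted.
*[Bianca₁'s cousin]₂* c-commands the pronoun within its binding domain → coindexation would violate Principle B.
*Hana₃*: the pronoun c-commands this R-expression → coindexation would violate Principle C on *Hana₃*.
*Sofia₄*: the pronoun c-commands this R-expression → coindexation would violate Principle C on *Sofia₄*.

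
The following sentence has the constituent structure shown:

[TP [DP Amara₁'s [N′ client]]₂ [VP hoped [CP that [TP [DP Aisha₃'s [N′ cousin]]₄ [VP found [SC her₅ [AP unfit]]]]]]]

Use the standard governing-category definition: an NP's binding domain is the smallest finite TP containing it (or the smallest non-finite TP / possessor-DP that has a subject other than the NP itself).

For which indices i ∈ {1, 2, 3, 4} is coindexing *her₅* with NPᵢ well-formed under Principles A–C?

*her* is a pronoun, so Principle B applies: it must be free in its binding domain.
Binding domain of *her₅*: the embedded TP, whose subject is [Aisha₃'s cousin]₄.
*Amara₁* and the pronoun do not c-command one another → neither Principle B nor Principle C is at stake; coindexation permitted.
*[Amara₁'s client]₂* c-commands the pronoun but from outside its binding domain, and is not c-commanded by it → coindexation permitted.
*Aisha₃* and the pronoun do not c-command one another → neither Principle B nor Principle C is at stake; coindexation permitted.
*[Aisha₃'s cousin]₄* c-commands the pronoun within its binding domain → coindexation would violate Principle B.

{1, 2, 3}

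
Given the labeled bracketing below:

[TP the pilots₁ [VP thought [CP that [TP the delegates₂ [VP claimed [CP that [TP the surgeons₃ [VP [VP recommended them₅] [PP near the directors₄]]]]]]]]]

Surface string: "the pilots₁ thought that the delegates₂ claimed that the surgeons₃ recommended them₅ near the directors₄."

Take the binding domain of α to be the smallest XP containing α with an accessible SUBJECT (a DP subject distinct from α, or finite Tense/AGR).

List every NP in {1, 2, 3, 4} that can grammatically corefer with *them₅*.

{1, 2, 4}

*them* is a pronoun, so Principle B applies: it must be free in its binding domain.
Binding domain of *them₅*: the embedded TP, whose subject is the surgeons₃.
*the pilots₁* c-commands the pronoun but from outside its binding domain, and is not c-commanded by it → coindexation permitted.
*the delegates₂* c-commands the pronoun but from outside its binding domain, and is not c-commanded by it → coindexation permitted.
*the surgeons₃* c-commands the pronoun within its binding domain → coindexation would violate Principle B.
*the directors₄* and the pronoun do not c-command one another → neither Principle B nor Principle C is at stake; coindexation permitted.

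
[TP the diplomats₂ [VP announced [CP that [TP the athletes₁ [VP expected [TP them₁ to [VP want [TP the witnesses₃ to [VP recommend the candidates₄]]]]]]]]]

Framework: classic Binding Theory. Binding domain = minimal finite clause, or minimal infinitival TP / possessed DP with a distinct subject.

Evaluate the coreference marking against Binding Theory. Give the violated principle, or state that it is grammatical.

Principle B

The two coindexed NPs are *the athletes₁* and *them₁*.
*them₁* is a pronoun. Its binding domain is the embedded TP, whose subject is the athletes₁.
*the athletes₁* c-commands it within that domain and carries the same index.
The pronoun is locally bound → Principle B violation.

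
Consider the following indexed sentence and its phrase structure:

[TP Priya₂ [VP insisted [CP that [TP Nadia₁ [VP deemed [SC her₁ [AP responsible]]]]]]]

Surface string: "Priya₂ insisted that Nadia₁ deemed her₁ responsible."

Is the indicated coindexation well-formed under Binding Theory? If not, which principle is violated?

Principle B

The two coindexed NPs are *Nadia₁* and *her₁*.
*her₁* is a pronoun. Its binding domain is the embedded TP, whose subject is Nadia₁.
*Nadia₁* c-commands it within that domain and carries the same index.
The pronoun is locally bound → Principle B violation.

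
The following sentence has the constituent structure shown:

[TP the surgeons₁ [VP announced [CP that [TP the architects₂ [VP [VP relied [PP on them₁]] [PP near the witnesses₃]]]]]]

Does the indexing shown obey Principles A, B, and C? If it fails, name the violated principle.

The two coindexed NPs are *the surgeons₁* and *them₁*.
*them₁* is a pronoun; its binding domain is the embedded TP, whose subject is the architects₂. Within that domain it is c-commanded only by *the architects₂*, which carries a different index — the pronoun is free locally, so Principle B holds.
*the surgeons₁* is an R-expression; *them₁* does not c-command it, and no other NP shares its index, so Principle C is satisfied.
All principles are respected.

grammatical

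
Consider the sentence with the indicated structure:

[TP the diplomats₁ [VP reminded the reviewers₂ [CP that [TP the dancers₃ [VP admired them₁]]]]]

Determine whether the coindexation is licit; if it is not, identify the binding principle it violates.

grammatical

The two coindexed NPs are *the diplomats₁* and *them₁*.
*them₁* is a pronoun; its binding domain is the embedded TP, whose subject is the dancers₃. Within that domain it is c-commanded only by *the dancers₃*, which carries a different index — the pronoun is free locally, so Principle B holds.
*the diplomats₁* is an R-expression; *them₁* does not c-command it, and no other NP shares its index, so Principle C is satisfied.
All principles are respected.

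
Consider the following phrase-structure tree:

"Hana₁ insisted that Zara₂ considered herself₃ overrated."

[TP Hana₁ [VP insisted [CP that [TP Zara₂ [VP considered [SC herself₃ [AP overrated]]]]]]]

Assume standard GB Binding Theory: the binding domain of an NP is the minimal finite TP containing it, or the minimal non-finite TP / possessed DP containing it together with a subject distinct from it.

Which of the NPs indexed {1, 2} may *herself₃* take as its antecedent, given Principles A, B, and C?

{2}

*herself* is an anaphor, so Principle A applies: it must be bound in its binding domain.
Binding domain of *herself₃*: the embedded TP, whose subject is Zara₂.
*Hana₁* c-commands the anaphor but is outside its binding domain → cannot satisfy Principle A.
*Zara₂* c-commands the anaphor within its binding domain → licit binder.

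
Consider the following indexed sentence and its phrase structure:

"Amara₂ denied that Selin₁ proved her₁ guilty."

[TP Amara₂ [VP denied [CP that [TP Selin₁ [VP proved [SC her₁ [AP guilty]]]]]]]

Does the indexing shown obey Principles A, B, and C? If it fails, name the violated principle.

Principle B

The two coindexed NPs are *Selin₁* and *her₁*.
*her₁* is a pronoun. Its binding domain is the embedded TP, whose subject is Selin₁.
*Selin₁* c-commands it within that domain and carries the same index.
The pronoun is locally bound → Principle B violation.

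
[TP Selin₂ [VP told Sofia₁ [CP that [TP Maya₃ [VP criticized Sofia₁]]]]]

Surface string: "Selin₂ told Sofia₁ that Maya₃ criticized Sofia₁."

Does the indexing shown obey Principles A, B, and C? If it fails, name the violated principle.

Principle C

The two coindexed NPs are *Sofia₁* (the lower occurrence) and *Sofia₁* (the higher occurrence).
*Sofia₁* (the lower occurrence) is an R-expression. Principle C requires it to be free everywhere.
*Sofia₁* (the higher occurrence) c-commands it and carries the same index.
The R-expression is bound → Principle C violation.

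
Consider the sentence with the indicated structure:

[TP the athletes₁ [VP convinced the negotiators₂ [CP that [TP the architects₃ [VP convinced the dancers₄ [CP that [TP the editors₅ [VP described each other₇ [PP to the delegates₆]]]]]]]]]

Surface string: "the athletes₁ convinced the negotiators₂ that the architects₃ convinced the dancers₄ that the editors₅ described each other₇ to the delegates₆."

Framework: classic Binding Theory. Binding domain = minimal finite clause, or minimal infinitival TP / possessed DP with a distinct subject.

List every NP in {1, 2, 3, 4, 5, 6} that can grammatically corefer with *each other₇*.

*each other* is an anaphor, so Principle A applies: it must be bound in its binding domain.
Binding domain of *each other₇*: the embedded TP, whose subject is the editors₅.
*the athletes₁* c-commands the anaphor but is outside its binding domain → cannot satisfy Principle A.
*the negotiators₂* c-commands the anaphor but is outside its binding domain → cannot satisfy Principle A.
*the architects₃* c-commands the anaphor but is outside its binding domain → cannot satisfy Principle A.
*the dancers₄* c-commands the anaphor but is outside its binding domain → cannot satisfy Principle A.
*the editors₅* c-commands the anaphor within its binding domain → licit binder.
*the delegates₆* does not c-command the anaphor → cannot bind it.

{5}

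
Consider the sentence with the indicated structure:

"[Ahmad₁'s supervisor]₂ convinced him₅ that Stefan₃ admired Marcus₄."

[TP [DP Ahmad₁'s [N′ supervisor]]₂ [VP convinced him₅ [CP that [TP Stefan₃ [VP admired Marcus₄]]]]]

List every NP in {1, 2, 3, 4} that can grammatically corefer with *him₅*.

{1}

*him* is a pronoun, so Principle B applies: it must be free in its binding domain.
Binding domain of *him₅*: the matrix TP, whose subject is [Ahmad₁'s supervisor]₂.
*Ahmad₁* and the pronoun do not c-command one another → neither Principle B nor Principle C is at stake; coindexation permitted.
*[Ahmad₁'s supervisor]₂* c-commands the pronoun within its binding domain → coindexation would violate Principle B.
*Stefan₃*: the pronoun c-commands this R-expression → coindexation would violate Principle C on *Stefan₃*.
*Marcus₄*: the pronoun c-commands this R-expression → coindexation would violate Principle C on *Marcus₄*.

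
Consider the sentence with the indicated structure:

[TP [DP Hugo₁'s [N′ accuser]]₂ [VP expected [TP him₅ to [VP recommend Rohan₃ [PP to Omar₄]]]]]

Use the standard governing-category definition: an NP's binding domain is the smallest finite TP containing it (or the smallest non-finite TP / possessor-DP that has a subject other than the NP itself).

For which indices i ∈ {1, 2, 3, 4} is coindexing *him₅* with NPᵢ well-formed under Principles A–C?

{1}

*him* is a pronoun, so Principle B applies: it must be free in its binding domain.
Binding domain of *him₅*: the matrix TP, whose subject is [Hugo₁'s accuser]₂.
*Hugo₁* and the pronoun do not c-command one another → neither Principle B nor Principle C is at stake; coindexation permitted.
*[Hugo₁'s accuser]₂* c-commands the pronoun within its binding domain → coindexation would violate Principle B.
*Rohan₃*: the pronoun c-commands this R-expression → coindexation would violate Principle C on *Rohan₃*.
*Omar₄*: the pronoun c-commands this R-expression → coindexation would violate Principle C on *Omar₄*.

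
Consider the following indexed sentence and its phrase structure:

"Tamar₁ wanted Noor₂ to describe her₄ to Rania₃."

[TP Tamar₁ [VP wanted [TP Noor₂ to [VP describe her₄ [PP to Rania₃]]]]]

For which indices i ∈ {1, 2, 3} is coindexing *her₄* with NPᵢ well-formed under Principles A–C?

*her* is a pronoun, so Principle B applies: it must be free in its binding domain.
Binding domain of *her₄*: the embedded TP, whose subject is Noor₂.
*Tamar₁* c-commands the pronoun but from outside its binding domain, and is not c-commanded by it → coindexation permitted.
*Noor₂* c-commands the pronoun within its binding domain → coindexation would violate Principle B.
*Rania₃*: the pronoun c-commands this R-expression → coindexation would violate Principle C on *Rania₃*.

{1}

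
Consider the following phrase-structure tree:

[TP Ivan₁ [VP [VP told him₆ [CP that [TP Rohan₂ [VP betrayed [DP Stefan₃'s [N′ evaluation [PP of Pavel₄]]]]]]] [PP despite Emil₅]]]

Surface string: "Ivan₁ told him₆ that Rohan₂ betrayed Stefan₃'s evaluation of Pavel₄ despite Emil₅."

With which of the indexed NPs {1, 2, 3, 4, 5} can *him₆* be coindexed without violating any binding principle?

{5}

*him* is a pronoun, so Principle B applies: it must be free in its binding domain.
Binding domain of *him₆*: the matrix TP, whose subject is Ivan₁.
*Ivan₁* c-commands the pronoun within its binding domain → coindexation would violate Principle B.
*Rohan₂*: the pronoun c-commands this R-expression → coindexation would violate Principle C on *Rohan₂*.
*Stefan₃*: the pronoun c-commands this R-expression → coindexation would violate Principle C on *Stefan₃*.
*Pavel₄*: the pronoun c-commands this R-expression → coindexation would violate Principle C on *Pavel₄*.
*Emil₅* and the pronoun do not c-command one another → neither Principle B nor Principle C is at stake; coindexation permitted.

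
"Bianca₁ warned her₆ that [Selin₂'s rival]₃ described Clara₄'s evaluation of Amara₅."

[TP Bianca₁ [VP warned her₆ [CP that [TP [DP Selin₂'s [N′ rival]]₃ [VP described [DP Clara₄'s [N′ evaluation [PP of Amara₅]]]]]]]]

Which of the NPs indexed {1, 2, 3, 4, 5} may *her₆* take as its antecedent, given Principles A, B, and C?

*her* is a pronoun, so Principle B applies: it must be free in its binding domain.
Binding domain of *her₆*: the matrix TP, whose subject is Bianca₁.
*Bianca₁* c-commands the pronoun within its binding domain → coindexation would violate Principle B.
*Selin₂*: the pronoun c-commands this R-expression → coindexation would violate Principle C on *Selin₂*.
*[Selin₂'s rival]₃*: the pronoun c-commands this R-expression → coindexation would violate Principle C on *[Selin₂'s rival]₃*.
*Clara₄*: the pronoun c-commands this R-expression → coindexation would violate Principle C on *Clara₄*.
*Amara₅*: the pronoun c-commands this R-expression → coindexation would violate Principle C on *Amara₅*.

none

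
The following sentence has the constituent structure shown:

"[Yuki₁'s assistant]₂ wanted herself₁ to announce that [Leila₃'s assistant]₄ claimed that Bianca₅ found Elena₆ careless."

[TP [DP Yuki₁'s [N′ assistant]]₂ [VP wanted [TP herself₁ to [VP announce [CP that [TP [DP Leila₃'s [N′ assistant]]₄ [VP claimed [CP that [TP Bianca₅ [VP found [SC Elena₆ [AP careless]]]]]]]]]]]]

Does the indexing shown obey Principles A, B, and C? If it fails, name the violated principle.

Principle A

The two coindexed NPs are *Yuki₁* and *herself₁*.
*herself₁* is an anaphor. Principle A requires it to be bound within its binding domain — the matrix TP, whose subject is [Yuki₁'s assistant]₂.
Within that domain it is c-commanded by *[Yuki₁'s assistant]₂*, which does not share its index.
*Yuki₁* does not c-command the anaphor at all.
The anaphor is unbound in its domain → Principle A violation.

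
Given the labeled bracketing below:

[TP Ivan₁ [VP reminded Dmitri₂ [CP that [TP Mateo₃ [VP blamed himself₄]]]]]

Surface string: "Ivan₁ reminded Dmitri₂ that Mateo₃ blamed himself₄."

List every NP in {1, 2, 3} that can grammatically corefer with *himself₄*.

{3}

*himself* is an anaphor, so Principle A applies: it must be bound in its binding domain.
Binding domain of *himself₄*: the embedded TP, whose subject is Mateo₃.
*Ivan₁* c-commands the anaphor but is outside its binding domain → cannot satisfy Principle A.
*Dmitri₂* c-commands the anaphor but is outside its binding domain → cannot satisfy Principle A.
*Mateo₃* c-commands the anaphor within its binding domain → licit binder.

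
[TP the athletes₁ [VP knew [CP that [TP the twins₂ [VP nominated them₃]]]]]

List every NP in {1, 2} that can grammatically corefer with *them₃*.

*them* is a pronoun, so Principle B applies: it must be free in its binding domain.
Binding domain of *them₃*: the embedded TP, whose subject is the twins₂.
*the athletes₁* c-commands the pronoun but from outside its binding domain, and is not c-commanded by it → coindexation permitted.
*the twins₂* c-commands the pronoun within its binding domain → coindexation would violate Principle B.

{1}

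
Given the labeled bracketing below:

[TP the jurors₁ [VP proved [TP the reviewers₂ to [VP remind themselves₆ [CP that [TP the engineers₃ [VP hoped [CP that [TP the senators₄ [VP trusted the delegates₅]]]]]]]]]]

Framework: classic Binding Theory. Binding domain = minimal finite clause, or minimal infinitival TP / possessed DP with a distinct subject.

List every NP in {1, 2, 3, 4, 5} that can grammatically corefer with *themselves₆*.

{2}

*themselves* is an anaphor, so Principle A applies: it must be bound in its binding domain.
Binding domain of *themselves₆*: the embedded TP, whose subject is the reviewers₂.
*the jurors₁* c-commands the anaphor but is outside its binding domain → cannot satisfy Principle A.
*the reviewers₂* c-commands the anaphor within its binding domain → licit binder.
*the engineers₃* does not c-command the anaphor → cannot bind it.
*the senators₄* does not c-command the anaphor → cannot bind it.
*the delegates₅* does not c-command the anaphor → cannot bind it.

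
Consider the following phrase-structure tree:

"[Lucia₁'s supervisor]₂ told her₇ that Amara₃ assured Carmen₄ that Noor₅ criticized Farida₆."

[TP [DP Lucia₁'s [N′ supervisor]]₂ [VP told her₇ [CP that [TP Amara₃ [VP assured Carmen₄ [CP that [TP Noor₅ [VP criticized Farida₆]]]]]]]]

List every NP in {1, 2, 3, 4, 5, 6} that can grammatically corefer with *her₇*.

*her* is a pronoun, so Principle B applies: it must be free in its binding domain.
Binding domain of *her₇*: the matrix TP, whose subject is [Lucia₁'s supervisor]₂.
*Lucia₁* and the pronoun do not c-command one another → neither Principle B nor Principle C is at stake; coindexation permitted.
*[Lucia₁'s supervisor]₂* c-commands the pronoun within its binding domain → coindexation would violate Principle B.
*Amara₃*: the pronoun c-commands this R-expression → coindexation would violate Principle C on *Amara₃*.
*Carmen₄*: the pronoun c-commands this R-expression → coindexation would violate Principle C on *Carmen₄*.
*Noor₅*: the pronoun c-commands this R-expression → coindexation would violate Principle C on *Noor₅*.
*Farida₆*: the pronoun c-commands this R-expression → coindexation would violate Principle C on *Farida₆*.

{1}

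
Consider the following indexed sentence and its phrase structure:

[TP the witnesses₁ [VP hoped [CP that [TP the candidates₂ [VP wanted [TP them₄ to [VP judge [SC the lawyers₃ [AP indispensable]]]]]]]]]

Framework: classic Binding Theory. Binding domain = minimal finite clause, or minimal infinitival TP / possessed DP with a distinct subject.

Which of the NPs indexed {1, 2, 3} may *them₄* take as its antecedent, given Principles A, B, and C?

*them* is a pronoun, so Principle B applies: it must be free in its binding domain.
Binding domain of *them₄*: the embedded TP, whose subject is the candidates₂.
*the witnesses₁* c-commands the pronoun but from outside its binding domain, and is not c-commanded by it → coindexation permitted.
*the candidates₂* c-commands the pronoun within its binding domain → coindexation would violate Principle B.
*the lawyers₃*: the pronoun c-commands this R-expression → coindexation would violate Principle C on *the lawyers₃*.

{1}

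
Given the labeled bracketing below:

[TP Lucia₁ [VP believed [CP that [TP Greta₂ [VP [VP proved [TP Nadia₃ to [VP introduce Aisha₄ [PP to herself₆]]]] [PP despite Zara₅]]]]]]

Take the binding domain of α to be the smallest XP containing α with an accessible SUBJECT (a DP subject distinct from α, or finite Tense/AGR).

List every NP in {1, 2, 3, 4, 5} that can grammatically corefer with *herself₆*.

{3, 4}

*herself* is an anaphor, so Principle A applies: it must be bound in its binding domain.
Binding domain of *herself₆*: the embedded TP, whose subject is Nadia₃.
*Lucia₁* c-commands the anaphor but is outside its binding domain → cannot satisfy Principle A.
*Greta₂* c-commands the anaphor but is outside its binding domain → cannot satisfy Principle A.
*Nadia₃* c-commands the anaphor within its binding domain → licit binder.
*Aisha₄* c-commands the anaphor within its binding domain → licit binder.
*Zara₅* does not c-command the anaphor → cannot bind it.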